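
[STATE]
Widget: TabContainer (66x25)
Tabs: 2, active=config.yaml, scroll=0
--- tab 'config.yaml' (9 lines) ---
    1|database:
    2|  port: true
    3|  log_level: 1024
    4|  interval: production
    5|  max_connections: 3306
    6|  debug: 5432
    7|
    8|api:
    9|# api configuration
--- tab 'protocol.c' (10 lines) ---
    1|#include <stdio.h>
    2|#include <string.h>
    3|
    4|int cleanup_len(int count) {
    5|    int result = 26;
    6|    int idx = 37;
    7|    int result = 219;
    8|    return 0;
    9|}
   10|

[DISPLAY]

[config.yaml]│ protocol.c                                         
──────────────────────────────────────────────────────────────────
database:                                                         
  port: true                                                      
  log_level: 1024                                                 
  interval: production                                            
  max_connections: 3306                                           
  debug: 5432                                                     
                                                                  
api:                                                              
# api configuration                                               
                                                                  
                                                                  
                                                                  
                                                                  
                                                                  
                                                                  
                                                                  
                                                                  
                                                                  
                                                                  
                                                                  
                                                                  
                                                                  
                                                                  


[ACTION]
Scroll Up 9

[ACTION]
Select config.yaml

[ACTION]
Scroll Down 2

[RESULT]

[config.yaml]│ protocol.c                                         
──────────────────────────────────────────────────────────────────
  log_level: 1024                                                 
  interval: production                                            
  max_connections: 3306                                           
  debug: 5432                                                     
                                                                  
api:                                                              
# api configuration                                               
                                                                  
                                                                  
                                                                  
                                                                  
                                                                  
                                                                  
                                                                  
                                                                  
                                                                  
                                                                  
                                                                  
                                                                  
                                                                  
                                                                  
                                                                  
                                                                  


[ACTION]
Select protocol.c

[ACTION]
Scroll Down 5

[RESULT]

 config.yaml │[protocol.c]                                        
──────────────────────────────────────────────────────────────────
    int idx = 37;                                                 
    int result = 219;                                             
    return 0;                                                     
}                                                                 
                                                                  
                                                                  
                                                                  
                                                                  
                                                                  
                                                                  
                                                                  
                                                                  
                                                                  
                                                                  
                                                                  
                                                                  
                                                                  
                                                                  
                                                                  
                                                                  
                                                                  
                                                                  
                                                                  


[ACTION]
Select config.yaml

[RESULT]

[config.yaml]│ protocol.c                                         
──────────────────────────────────────────────────────────────────
database:                                                         
  port: true                                                      
  log_level: 1024                                                 
  interval: production                                            
  max_connections: 3306                                           
  debug: 5432                                                     
                                                                  
api:                                                              
# api configuration                                               
                                                                  
                                                                  
                                                                  
                                                                  
                                                                  
                                                                  
                                                                  
                                                                  
                                                                  
                                                                  
                                                                  
                                                                  
                                                                  
                                                                  


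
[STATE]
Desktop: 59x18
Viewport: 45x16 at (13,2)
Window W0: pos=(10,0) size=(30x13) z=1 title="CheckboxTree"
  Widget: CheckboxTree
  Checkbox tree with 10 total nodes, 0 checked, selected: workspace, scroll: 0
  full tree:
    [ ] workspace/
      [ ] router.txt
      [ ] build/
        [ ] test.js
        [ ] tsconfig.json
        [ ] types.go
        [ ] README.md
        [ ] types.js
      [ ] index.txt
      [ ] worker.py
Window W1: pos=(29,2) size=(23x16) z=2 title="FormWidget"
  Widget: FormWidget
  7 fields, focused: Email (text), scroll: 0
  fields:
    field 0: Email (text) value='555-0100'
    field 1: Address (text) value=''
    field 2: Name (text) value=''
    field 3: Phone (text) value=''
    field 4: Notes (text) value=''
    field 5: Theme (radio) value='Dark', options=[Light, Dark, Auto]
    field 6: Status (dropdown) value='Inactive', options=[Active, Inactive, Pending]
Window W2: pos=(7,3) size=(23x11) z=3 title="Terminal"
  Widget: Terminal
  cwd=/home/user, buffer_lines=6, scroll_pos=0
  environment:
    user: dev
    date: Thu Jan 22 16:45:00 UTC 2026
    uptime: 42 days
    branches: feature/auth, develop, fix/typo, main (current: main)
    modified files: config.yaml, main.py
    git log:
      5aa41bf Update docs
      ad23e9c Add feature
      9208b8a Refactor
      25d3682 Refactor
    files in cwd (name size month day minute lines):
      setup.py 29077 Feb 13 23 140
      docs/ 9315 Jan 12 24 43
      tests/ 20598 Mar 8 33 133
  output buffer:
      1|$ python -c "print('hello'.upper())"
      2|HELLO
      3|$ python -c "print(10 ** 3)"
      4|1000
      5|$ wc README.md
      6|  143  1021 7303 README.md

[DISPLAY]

────────────────┏━━━━━━━━━━━━━━━━━━━━━┓      
━━━━━━━━━━━━━━━━┓ FormWidget          ┃      
inal            ┃─────────────────────┨      
────────────────┨> Email:      [555-0]┃      
hon -c "print('h┃  Address:    [     ]┃      
                ┃  Name:       [     ]┃      
hon -c "print(10┃  Phone:      [     ]┃      
                ┃  Notes:      [     ]┃      
README.md       ┃  Theme:      ( ) Lig┃      
  1021 7303 READ┃  Status:     [Inac▼]┃      
                ┃                     ┃      
━━━━━━━━━━━━━━━━┛                     ┃      
                ┃                     ┃      
                ┃                     ┃      
                ┃                     ┃      
                ┗━━━━━━━━━━━━━━━━━━━━━┛      


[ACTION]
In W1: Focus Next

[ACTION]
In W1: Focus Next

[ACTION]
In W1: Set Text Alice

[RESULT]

────────────────┏━━━━━━━━━━━━━━━━━━━━━┓      
━━━━━━━━━━━━━━━━┓ FormWidget          ┃      
inal            ┃─────────────────────┨      
────────────────┨  Email:      [555-0]┃      
hon -c "print('h┃  Address:    [     ]┃      
                ┃> Name:       [Alice]┃      
hon -c "print(10┃  Phone:      [     ]┃      
                ┃  Notes:      [     ]┃      
README.md       ┃  Theme:      ( ) Lig┃      
  1021 7303 READ┃  Status:     [Inac▼]┃      
                ┃                     ┃      
━━━━━━━━━━━━━━━━┛                     ┃      
                ┃                     ┃      
                ┃                     ┃      
                ┃                     ┃      
                ┗━━━━━━━━━━━━━━━━━━━━━┛      


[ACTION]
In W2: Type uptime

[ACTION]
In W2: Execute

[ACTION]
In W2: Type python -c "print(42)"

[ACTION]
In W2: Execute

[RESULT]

────────────────┏━━━━━━━━━━━━━━━━━━━━━┓      
━━━━━━━━━━━━━━━━┓ FormWidget          ┃      
inal            ┃─────────────────────┨      
────────────────┨  Email:      [555-0]┃      
README.md       ┃  Address:    [     ]┃      
  1021 7303 READ┃> Name:       [Alice]┃      
ime             ┃  Phone:      [     ]┃      
0  up 42 days   ┃  Notes:      [     ]┃      
hon -c "print(42┃  Theme:      ( ) Lig┃      
                ┃  Status:     [Inac▼]┃      
                ┃                     ┃      
━━━━━━━━━━━━━━━━┛                     ┃      
                ┃                     ┃      
                ┃                     ┃      
                ┃                     ┃      
                ┗━━━━━━━━━━━━━━━━━━━━━┛      


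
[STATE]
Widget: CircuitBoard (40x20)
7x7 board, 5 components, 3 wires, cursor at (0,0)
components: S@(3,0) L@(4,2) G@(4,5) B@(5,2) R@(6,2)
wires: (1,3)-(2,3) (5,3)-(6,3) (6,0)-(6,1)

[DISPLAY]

   0 1 2 3 4 5 6                        
0  [.]                                  
                                        
1               ·                       
                │                       
2               ·                       
                                        
3   S                                   
                                        
4           L           G               
                                        
5           B   ·                       
                │                       
6   · ─ ·   R   ·                       
Cursor: (0,0)                           
                                        
                                        
                                        
                                        
                                        


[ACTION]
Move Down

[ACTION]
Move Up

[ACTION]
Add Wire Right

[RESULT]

   0 1 2 3 4 5 6                        
0  [.]─ ·                               
                                        
1               ·                       
                │                       
2               ·                       
                                        
3   S                                   
                                        
4           L           G               
                                        
5           B   ·                       
                │                       
6   · ─ ·   R   ·                       
Cursor: (0,0)                           
                                        
                                        
                                        
                                        
                                        


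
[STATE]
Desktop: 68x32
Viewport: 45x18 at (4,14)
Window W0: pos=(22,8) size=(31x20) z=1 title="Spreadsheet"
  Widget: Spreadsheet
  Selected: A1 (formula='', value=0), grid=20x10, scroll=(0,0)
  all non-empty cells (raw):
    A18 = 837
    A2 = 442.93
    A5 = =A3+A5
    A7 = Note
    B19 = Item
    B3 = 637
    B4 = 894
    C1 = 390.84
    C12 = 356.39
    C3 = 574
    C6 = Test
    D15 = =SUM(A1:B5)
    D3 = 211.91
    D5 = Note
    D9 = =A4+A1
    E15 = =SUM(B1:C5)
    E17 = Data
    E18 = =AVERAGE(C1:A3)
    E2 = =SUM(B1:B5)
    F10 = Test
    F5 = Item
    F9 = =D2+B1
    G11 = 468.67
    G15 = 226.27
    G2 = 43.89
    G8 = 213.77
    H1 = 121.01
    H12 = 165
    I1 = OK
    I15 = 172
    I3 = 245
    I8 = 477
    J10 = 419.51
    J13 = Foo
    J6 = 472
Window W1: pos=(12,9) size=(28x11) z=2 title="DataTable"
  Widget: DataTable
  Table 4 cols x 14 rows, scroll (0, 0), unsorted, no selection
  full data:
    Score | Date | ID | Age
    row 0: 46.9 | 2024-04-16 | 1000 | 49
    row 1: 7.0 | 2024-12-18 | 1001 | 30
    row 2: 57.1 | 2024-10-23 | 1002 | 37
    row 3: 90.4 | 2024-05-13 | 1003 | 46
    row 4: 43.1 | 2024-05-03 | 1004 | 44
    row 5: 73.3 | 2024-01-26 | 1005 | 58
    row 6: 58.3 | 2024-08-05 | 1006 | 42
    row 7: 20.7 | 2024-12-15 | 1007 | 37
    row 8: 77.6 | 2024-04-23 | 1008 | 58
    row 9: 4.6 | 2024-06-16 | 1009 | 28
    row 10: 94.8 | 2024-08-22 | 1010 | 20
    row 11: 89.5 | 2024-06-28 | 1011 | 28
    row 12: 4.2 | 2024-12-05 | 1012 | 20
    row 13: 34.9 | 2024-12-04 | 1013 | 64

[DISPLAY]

        ┃46.9 │2024-04-16│1000│49  ┃  0  390.
        ┃7.0  │2024-12-18│1001│30  ┃  0      
        ┃57.1 │2024-10-23│1002│37  ┃637     5
        ┃90.4 │2024-05-13│1003│46  ┃894      
        ┃43.1 │2024-05-03│1004│44  ┃  0      
        ┗━━━━━━━━━━━━━━━━━━━━━━━━━━┛  0Test  
                  ┃  7 Note           0      
                  ┃  8        0       0      
                  ┃  9        0       0      
                  ┃ 10        0       0      
                  ┃ 11        0       0      
                  ┃ 12        0       0  356.
                  ┃ 13        0       0      
                  ┗━━━━━━━━━━━━━━━━━━━━━━━━━━
                                             
                                             
                                             
                                             


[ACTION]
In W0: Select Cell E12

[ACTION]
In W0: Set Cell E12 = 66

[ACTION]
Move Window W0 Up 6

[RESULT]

        ┃46.9 │2024-04-16│1000│49  ┃  0      
        ┃7.0  │2024-12-18│1001│30  ┃  0      
        ┃57.1 │2024-10-23│1002│37  ┃  0      
        ┃90.4 │2024-05-13│1003│46  ┃  0      
        ┃43.1 │2024-05-03│1004│44  ┃  0      
        ┗━━━━━━━━━━━━━━━━━━━━━━━━━━┛  0  356.
                  ┃ 13        0       0      
                  ┗━━━━━━━━━━━━━━━━━━━━━━━━━━
                                             
                                             
                                             
                                             
                                             
                                             
                                             
                                             
                                             
                                             


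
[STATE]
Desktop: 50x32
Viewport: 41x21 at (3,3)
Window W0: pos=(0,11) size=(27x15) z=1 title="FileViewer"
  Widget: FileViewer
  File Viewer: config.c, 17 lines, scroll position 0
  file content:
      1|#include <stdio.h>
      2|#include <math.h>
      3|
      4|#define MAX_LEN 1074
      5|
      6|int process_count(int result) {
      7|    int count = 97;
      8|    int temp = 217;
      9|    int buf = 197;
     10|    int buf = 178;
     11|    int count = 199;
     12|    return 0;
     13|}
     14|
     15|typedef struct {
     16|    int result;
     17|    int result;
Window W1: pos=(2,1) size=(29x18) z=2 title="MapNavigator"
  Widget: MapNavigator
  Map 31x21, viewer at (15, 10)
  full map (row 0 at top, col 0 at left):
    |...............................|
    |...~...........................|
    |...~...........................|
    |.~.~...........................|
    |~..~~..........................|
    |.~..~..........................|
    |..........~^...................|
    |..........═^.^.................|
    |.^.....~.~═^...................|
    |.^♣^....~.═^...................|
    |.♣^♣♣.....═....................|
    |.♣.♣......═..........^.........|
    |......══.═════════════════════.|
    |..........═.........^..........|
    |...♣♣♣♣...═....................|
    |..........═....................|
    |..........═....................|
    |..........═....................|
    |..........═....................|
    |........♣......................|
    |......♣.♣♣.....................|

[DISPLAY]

───────────────────────────┨             
.~.........................┃             
.~~........................┃             
..~........................┃             
........~^.................┃             
........═^.^...............┃             
.....~.~═^.................┃             
♣^....~.═^.................┃             
^♣♣.....═....@.............┃             
.♣......═..........^.......┃             
....══.════════════════════┃             
........═.........^........┃             
.♣♣♣♣...═..................┃             
........═..................┃             
........═..................┃             
━━━━━━━━━━━━━━━━━━━━━━━━━━━┛             
t process_count(int re░┃                 
  int count = 97;     ░┃                 
  int temp = 217;     ░┃                 
  int buf = 197;      ░┃                 
  int buf = 178;      ░┃                 


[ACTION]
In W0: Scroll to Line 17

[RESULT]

───────────────────────────┨             
.~.........................┃             
.~~........................┃             
..~........................┃             
........~^.................┃             
........═^.^...............┃             
.....~.~═^.................┃             
♣^....~.═^.................┃             
^♣♣.....═....@.............┃             
.♣......═..........^.......┃             
....══.════════════════════┃             
........═.........^........┃             
.♣♣♣♣...═..................┃             
........═..................┃             
........═..................┃             
━━━━━━━━━━━━━━━━━━━━━━━━━━━┛             
  return 0;           ░┃                 
                      ░┃                 
                      ░┃                 
pedef struct {        ░┃                 
  int result;         █┃                 


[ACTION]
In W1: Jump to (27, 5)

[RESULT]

───────────────────────────┨             
                           ┃             
                           ┃             
.................          ┃             
.................          ┃             
.................          ┃             
.................          ┃             
.................          ┃             
.............@...          ┃             
.................          ┃             
.................          ┃             
.................          ┃             
.................          ┃             
.................          ┃             
.......^.........          ┃             
━━━━━━━━━━━━━━━━━━━━━━━━━━━┛             
  return 0;           ░┃                 
                      ░┃                 
                      ░┃                 
pedef struct {        ░┃                 
  int result;         █┃                 


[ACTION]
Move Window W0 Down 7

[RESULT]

───────────────────────────┨             
                           ┃             
                           ┃             
.................          ┃             
.................          ┃             
.................          ┃             
.................          ┃             
.................          ┃             
.............@...          ┃             
.................          ┃             
.................          ┃             
.................          ┃             
.................          ┃             
.................          ┃             
.......^.........          ┃             
━━━━━━━━━━━━━━━━━━━━━━━━━━━┛             
───────────────────────┨                 
  int count = 97;     ▲┃                 
  int temp = 217;     ░┃                 
  int buf = 197;      ░┃                 
  int buf = 178;      ░┃                 


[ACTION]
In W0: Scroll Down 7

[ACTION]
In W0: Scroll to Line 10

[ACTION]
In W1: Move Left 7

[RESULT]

───────────────────────────┨             
                           ┃             
                           ┃             
........................   ┃             
........................   ┃             
........................   ┃             
........................   ┃             
........................   ┃             
.............@..........   ┃             
...~^...................   ┃             
...═^.^.................   ┃             
~.~═^...................   ┃             
.~.═^...................   ┃             
...═....................   ┃             
...═..........^.........   ┃             
━━━━━━━━━━━━━━━━━━━━━━━━━━━┛             
───────────────────────┨                 
  int count = 97;     ▲┃                 
  int temp = 217;     ░┃                 
  int buf = 197;      ░┃                 
  int buf = 178;      ░┃                 


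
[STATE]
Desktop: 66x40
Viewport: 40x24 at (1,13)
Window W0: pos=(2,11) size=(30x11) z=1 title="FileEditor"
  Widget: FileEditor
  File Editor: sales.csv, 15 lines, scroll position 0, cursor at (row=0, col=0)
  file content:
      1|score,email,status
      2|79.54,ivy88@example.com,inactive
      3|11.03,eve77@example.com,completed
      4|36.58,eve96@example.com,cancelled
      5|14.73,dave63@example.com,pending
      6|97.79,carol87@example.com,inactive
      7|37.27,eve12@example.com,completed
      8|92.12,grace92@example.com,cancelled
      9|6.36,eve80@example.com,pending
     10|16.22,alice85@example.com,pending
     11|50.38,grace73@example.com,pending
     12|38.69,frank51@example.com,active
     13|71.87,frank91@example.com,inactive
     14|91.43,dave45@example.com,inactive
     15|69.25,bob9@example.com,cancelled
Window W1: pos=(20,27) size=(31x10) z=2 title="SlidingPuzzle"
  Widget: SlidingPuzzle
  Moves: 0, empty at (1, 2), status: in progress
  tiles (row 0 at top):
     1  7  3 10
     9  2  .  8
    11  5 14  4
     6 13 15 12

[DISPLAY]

 ┠────────────────────────────┨         
 ┃█core,email,status         ▲┃         
 ┃79.54,ivy88@example.com,ina█┃         
 ┃11.03,eve77@example.com,com░┃         
 ┃36.58,eve96@example.com,can░┃         
 ┃14.73,dave63@example.com,pe░┃         
 ┃97.79,carol87@example.com,i░┃         
 ┃37.27,eve12@example.com,com▼┃         
 ┗━━━━━━━━━━━━━━━━━━━━━━━━━━━━┛         
                                        
                                        
                                        
                                        
                                        
                   ┏━━━━━━━━━━━━━━━━━━━━
                   ┃ SlidingPuzzle      
                   ┠────────────────────
                   ┃┌────┬────┬────┬────
                   ┃│  1 │  7 │  3 │ 10 
                   ┃├────┼────┼────┼────
                   ┃│  9 │  2 │    │  8 
                   ┃├────┼────┼────┼────
                   ┃│ 11 │  5 │ 14 │  4 
                   ┗━━━━━━━━━━━━━━━━━━━━


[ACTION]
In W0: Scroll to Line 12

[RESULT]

 ┠────────────────────────────┨         
 ┃6.36,eve80@example.com,pend▲┃         
 ┃16.22,alice85@example.com,p░┃         
 ┃50.38,grace73@example.com,p░┃         
 ┃38.69,frank51@example.com,a░┃         
 ┃71.87,frank91@example.com,i░┃         
 ┃91.43,dave45@example.com,in█┃         
 ┃69.25,bob9@example.com,canc▼┃         
 ┗━━━━━━━━━━━━━━━━━━━━━━━━━━━━┛         
                                        
                                        
                                        
                                        
                                        
                   ┏━━━━━━━━━━━━━━━━━━━━
                   ┃ SlidingPuzzle      
                   ┠────────────────────
                   ┃┌────┬────┬────┬────
                   ┃│  1 │  7 │  3 │ 10 
                   ┃├────┼────┼────┼────
                   ┃│  9 │  2 │    │  8 
                   ┃├────┼────┼────┼────
                   ┃│ 11 │  5 │ 14 │  4 
                   ┗━━━━━━━━━━━━━━━━━━━━


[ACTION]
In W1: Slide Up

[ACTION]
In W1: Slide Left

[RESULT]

 ┠────────────────────────────┨         
 ┃6.36,eve80@example.com,pend▲┃         
 ┃16.22,alice85@example.com,p░┃         
 ┃50.38,grace73@example.com,p░┃         
 ┃38.69,frank51@example.com,a░┃         
 ┃71.87,frank91@example.com,i░┃         
 ┃91.43,dave45@example.com,in█┃         
 ┃69.25,bob9@example.com,canc▼┃         
 ┗━━━━━━━━━━━━━━━━━━━━━━━━━━━━┛         
                                        
                                        
                                        
                                        
                                        
                   ┏━━━━━━━━━━━━━━━━━━━━
                   ┃ SlidingPuzzle      
                   ┠────────────────────
                   ┃┌────┬────┬────┬────
                   ┃│  1 │  7 │  3 │ 10 
                   ┃├────┼────┼────┼────
                   ┃│  9 │  2 │ 14 │  8 
                   ┃├────┼────┼────┼────
                   ┃│ 11 │  5 │  4 │    
                   ┗━━━━━━━━━━━━━━━━━━━━


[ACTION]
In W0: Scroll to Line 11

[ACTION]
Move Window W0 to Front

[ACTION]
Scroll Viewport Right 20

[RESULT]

──────────┨                             
.com,pend▲┃                             
ple.com,p░┃                             
ple.com,p░┃                             
ple.com,a░┃                             
ple.com,i░┃                             
le.com,in█┃                             
.com,canc▼┃                             
━━━━━━━━━━┛                             
                                        
                                        
                                        
                                        
                                        
━━━━━━━━━━━━━━━━━━━━━━━━━━━━━┓          
 SlidingPuzzle               ┃          
─────────────────────────────┨          
┌────┬────┬────┬────┐        ┃          
│  1 │  7 │  3 │ 10 │        ┃          
├────┼────┼────┼────┤        ┃          
│  9 │  2 │ 14 │  8 │        ┃          
├────┼────┼────┼────┤        ┃          
│ 11 │  5 │  4 │    │        ┃          
━━━━━━━━━━━━━━━━━━━━━━━━━━━━━┛          


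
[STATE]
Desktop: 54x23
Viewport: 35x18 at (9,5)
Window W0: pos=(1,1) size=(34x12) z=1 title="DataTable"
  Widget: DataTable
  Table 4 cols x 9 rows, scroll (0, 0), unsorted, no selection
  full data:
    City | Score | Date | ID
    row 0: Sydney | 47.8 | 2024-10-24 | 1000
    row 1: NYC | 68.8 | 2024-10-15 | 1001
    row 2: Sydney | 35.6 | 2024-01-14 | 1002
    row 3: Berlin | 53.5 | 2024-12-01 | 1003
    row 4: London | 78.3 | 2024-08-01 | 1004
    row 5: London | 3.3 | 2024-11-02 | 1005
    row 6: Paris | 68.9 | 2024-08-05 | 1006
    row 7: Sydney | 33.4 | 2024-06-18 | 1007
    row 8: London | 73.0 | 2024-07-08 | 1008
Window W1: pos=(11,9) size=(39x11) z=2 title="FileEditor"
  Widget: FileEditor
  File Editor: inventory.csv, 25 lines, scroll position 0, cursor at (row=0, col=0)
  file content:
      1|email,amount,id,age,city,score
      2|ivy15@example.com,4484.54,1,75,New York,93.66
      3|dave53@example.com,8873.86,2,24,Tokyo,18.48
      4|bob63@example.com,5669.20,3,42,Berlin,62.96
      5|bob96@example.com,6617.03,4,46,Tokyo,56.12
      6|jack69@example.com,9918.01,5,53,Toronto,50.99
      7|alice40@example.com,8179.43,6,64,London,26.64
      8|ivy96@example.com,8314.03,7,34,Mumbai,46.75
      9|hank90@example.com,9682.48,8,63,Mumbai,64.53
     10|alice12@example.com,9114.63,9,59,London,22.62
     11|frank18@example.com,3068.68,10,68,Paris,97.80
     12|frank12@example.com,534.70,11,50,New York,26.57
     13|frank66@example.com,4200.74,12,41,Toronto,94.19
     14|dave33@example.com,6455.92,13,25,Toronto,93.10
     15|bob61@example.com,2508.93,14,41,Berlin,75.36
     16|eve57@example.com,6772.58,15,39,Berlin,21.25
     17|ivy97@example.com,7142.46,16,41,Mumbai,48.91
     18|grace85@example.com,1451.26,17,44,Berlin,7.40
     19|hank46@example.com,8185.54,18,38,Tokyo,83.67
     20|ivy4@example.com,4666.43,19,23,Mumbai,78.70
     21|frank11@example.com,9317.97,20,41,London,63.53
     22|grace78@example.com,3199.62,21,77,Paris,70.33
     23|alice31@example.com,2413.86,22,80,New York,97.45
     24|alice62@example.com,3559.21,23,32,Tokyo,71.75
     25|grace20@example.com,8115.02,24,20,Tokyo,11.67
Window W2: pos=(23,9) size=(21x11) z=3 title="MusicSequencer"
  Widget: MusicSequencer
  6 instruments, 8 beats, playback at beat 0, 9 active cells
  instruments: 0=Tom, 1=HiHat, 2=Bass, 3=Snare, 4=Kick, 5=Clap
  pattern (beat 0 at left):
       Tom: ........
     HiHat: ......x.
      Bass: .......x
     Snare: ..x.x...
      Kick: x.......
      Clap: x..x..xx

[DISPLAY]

─────┼──────────┼────    ┃         
47.8 │2024-10-24│1000    ┃         
68.8 │2024-10-15│1001    ┃         
35.6 │2024-01-14│1002    ┃         
53┏━━━━━━━━━━━┏━━━━━━━━━━━━━━━━━━━┓
78┃ FileEditor┃ MusicSequencer    ┃
3.┠───────────┠───────────────────┨
━━┃█mail,amoun┃      ▼1234567     ┃
  ┃ivy15@examp┃   Tom········     ┃
  ┃dave53@exam┃ HiHat······█·     ┃
  ┃bob63@examp┃  Bass·······█     ┃
  ┃bob96@examp┃ Snare··█·█···     ┃
  ┃jack69@exam┃  Kick█·······     ┃
  ┃alice40@exa┃  Clap█··█··██     ┃
  ┗━━━━━━━━━━━┗━━━━━━━━━━━━━━━━━━━┛
                                   
                                   
                                   


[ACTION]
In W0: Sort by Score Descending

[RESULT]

─────┼──────────┼────    ┃         
78.3 │2024-08-01│1004    ┃         
73.0 │2024-07-08│1008    ┃         
68.9 │2024-08-05│1006    ┃         
68┏━━━━━━━━━━━┏━━━━━━━━━━━━━━━━━━━┓
53┃ FileEditor┃ MusicSequencer    ┃
47┠───────────┠───────────────────┨
━━┃█mail,amoun┃      ▼1234567     ┃
  ┃ivy15@examp┃   Tom········     ┃
  ┃dave53@exam┃ HiHat······█·     ┃
  ┃bob63@examp┃  Bass·······█     ┃
  ┃bob96@examp┃ Snare··█·█···     ┃
  ┃jack69@exam┃  Kick█·······     ┃
  ┃alice40@exa┃  Clap█··█··██     ┃
  ┗━━━━━━━━━━━┗━━━━━━━━━━━━━━━━━━━┛
                                   
                                   
                                   


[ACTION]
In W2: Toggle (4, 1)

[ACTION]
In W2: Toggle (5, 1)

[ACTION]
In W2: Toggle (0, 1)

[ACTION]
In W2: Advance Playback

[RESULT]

─────┼──────────┼────    ┃         
78.3 │2024-08-01│1004    ┃         
73.0 │2024-07-08│1008    ┃         
68.9 │2024-08-05│1006    ┃         
68┏━━━━━━━━━━━┏━━━━━━━━━━━━━━━━━━━┓
53┃ FileEditor┃ MusicSequencer    ┃
47┠───────────┠───────────────────┨
━━┃█mail,amoun┃      0▼234567     ┃
  ┃ivy15@examp┃   Tom·█······     ┃
  ┃dave53@exam┃ HiHat······█·     ┃
  ┃bob63@examp┃  Bass·······█     ┃
  ┃bob96@examp┃ Snare··█·█···     ┃
  ┃jack69@exam┃  Kick██······     ┃
  ┃alice40@exa┃  Clap██·█··██     ┃
  ┗━━━━━━━━━━━┗━━━━━━━━━━━━━━━━━━━┛
                                   
                                   
                                   


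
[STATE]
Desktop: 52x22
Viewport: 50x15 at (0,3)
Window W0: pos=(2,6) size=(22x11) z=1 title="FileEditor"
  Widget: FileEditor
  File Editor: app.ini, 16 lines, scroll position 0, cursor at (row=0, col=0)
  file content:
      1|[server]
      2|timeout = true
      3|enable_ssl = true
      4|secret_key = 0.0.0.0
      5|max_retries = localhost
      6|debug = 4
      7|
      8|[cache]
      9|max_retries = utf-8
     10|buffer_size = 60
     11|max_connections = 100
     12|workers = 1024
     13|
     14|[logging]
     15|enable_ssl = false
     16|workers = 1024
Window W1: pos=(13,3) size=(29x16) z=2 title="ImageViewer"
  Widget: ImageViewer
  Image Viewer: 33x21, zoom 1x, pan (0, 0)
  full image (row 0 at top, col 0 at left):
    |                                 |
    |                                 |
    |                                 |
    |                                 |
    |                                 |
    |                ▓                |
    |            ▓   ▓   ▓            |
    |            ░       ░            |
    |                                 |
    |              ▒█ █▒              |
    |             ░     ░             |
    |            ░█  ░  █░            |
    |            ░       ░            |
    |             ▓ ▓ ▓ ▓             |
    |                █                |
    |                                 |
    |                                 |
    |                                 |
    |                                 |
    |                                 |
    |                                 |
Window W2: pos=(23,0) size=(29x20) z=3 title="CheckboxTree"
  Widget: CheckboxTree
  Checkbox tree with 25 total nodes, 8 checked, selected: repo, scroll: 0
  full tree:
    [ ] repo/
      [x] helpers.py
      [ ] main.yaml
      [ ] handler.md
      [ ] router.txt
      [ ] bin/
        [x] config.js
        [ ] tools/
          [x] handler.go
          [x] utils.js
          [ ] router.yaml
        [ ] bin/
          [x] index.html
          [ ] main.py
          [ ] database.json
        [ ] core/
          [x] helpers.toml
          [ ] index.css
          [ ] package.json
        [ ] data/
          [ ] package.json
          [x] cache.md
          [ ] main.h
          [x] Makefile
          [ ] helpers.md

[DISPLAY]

             ┏━━━━━━━━━┃>[-] repo/                
             ┃ ImageVie┃   [x] helpers.py         
             ┠─────────┃   [ ] main.yaml          
  ┏━━━━━━━━━━┃         ┃   [ ] handler.md         
  ┃ FileEdito┃         ┃   [ ] router.txt         
  ┠──────────┃         ┃   [-] bin/               
  ┃█server]  ┃         ┃     [x] config.js        
  ┃timeout = ┃         ┃     [-] tools/           
  ┃enable_ssl┃         ┃       [x] handler.go     
  ┃secret_key┃         ┃       [x] utils.js       
  ┃max_retrie┃         ┃       [ ] router.yaml    
  ┃debug = 4 ┃         ┃     [-] bin/             
  ┃          ┃         ┃       [x] index.html     
  ┗━━━━━━━━━━┃         ┃       [ ] main.py        
             ┃         ┃       [ ] database.json  


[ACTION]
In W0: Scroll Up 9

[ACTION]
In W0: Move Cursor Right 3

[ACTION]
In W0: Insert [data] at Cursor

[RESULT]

             ┏━━━━━━━━━┃>[-] repo/                
             ┃ ImageVie┃   [x] helpers.py         
             ┠─────────┃   [ ] main.yaml          
  ┏━━━━━━━━━━┃         ┃   [ ] handler.md         
  ┃ FileEdito┃         ┃   [ ] router.txt         
  ┠──────────┃         ┃   [-] bin/               
  ┃[sedata█ve┃         ┃     [x] config.js        
  ┃timeout = ┃         ┃     [-] tools/           
  ┃enable_ssl┃         ┃       [x] handler.go     
  ┃secret_key┃         ┃       [x] utils.js       
  ┃max_retrie┃         ┃       [ ] router.yaml    
  ┃debug = 4 ┃         ┃     [-] bin/             
  ┃          ┃         ┃       [x] index.html     
  ┗━━━━━━━━━━┃         ┃       [ ] main.py        
             ┃         ┃       [ ] database.json  


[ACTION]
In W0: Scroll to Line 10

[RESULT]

             ┏━━━━━━━━━┃>[-] repo/                
             ┃ ImageVie┃   [x] helpers.py         
             ┠─────────┃   [ ] main.yaml          
  ┏━━━━━━━━━━┃         ┃   [ ] handler.md         
  ┃ FileEdito┃         ┃   [ ] router.txt         
  ┠──────────┃         ┃   [-] bin/               
  ┃buffer_siz┃         ┃     [x] config.js        
  ┃max_connec┃         ┃     [-] tools/           
  ┃workers = ┃         ┃       [x] handler.go     
  ┃          ┃         ┃       [x] utils.js       
  ┃[logging] ┃         ┃       [ ] router.yaml    
  ┃enable_ssl┃         ┃     [-] bin/             
  ┃workers = ┃         ┃       [x] index.html     
  ┗━━━━━━━━━━┃         ┃       [ ] main.py        
             ┃         ┃       [ ] database.json  


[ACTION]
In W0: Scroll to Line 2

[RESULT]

             ┏━━━━━━━━━┃>[-] repo/                
             ┃ ImageVie┃   [x] helpers.py         
             ┠─────────┃   [ ] main.yaml          
  ┏━━━━━━━━━━┃         ┃   [ ] handler.md         
  ┃ FileEdito┃         ┃   [ ] router.txt         
  ┠──────────┃         ┃   [-] bin/               
  ┃timeout = ┃         ┃     [x] config.js        
  ┃enable_ssl┃         ┃     [-] tools/           
  ┃secret_key┃         ┃       [x] handler.go     
  ┃max_retrie┃         ┃       [x] utils.js       
  ┃debug = 4 ┃         ┃       [ ] router.yaml    
  ┃          ┃         ┃     [-] bin/             
  ┃[cache]   ┃         ┃       [x] index.html     
  ┗━━━━━━━━━━┃         ┃       [ ] main.py        
             ┃         ┃       [ ] database.json  
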